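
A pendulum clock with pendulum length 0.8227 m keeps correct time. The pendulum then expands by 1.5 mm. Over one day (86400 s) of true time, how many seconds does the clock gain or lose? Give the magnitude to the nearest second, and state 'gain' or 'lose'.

T ∝ √L, so T'/T = √(0.82420/0.8227) = 1.00091.
In 86400 s of true time the clock registers 86400/1.00091 = 86321.3 s, so it loses 79 s.

lose 79 s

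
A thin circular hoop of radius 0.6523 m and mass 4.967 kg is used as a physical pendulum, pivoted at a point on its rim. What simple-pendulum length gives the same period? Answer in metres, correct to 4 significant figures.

1.305 m

The equivalent simple-pendulum length is L_eq = I/(md), where I is about the pivot and d = 0.65230 m.
I_cm = mR² = 2.1134 kg·m², so I = I_cm + md² = 2.1134 + 2.1134 = 4.2269 kg·m².
L_eq = 4.2269/(4.967 × 0.65230) = 1.305 m.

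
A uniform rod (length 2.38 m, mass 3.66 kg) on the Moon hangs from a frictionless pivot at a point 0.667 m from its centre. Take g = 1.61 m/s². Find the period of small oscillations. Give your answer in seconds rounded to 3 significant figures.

For a physical pendulum T = 2π√(I/(mgd)), with d = 0.6670 m from pivot to centre of mass.
I_cm = mL²/12 = 3.66 × 2.38²/12 = 1.728 kg·m²; I = I_cm + md² = 1.728 + 3.66 × 0.6670² = 3.356 kg·m².
T = 2π√(3.356/(3.66 × 1.61 × 0.6670)) = 5.81 s.

5.81 s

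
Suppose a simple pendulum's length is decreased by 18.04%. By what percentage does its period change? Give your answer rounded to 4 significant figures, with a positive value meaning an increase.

T ∝ √L, so T'/T = √(0.81960) = 0.90532.
Percentage change in T = (0.90532 − 1) × 100% = -9.468%.

-9.468%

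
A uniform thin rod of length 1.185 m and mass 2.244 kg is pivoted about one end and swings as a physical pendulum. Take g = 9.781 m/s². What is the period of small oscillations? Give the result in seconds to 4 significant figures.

1.786 s

For a physical pendulum T = 2π√(I/(mgd)), with d = 0.59250 m from pivot to centre of mass.
I_cm = mL²/12 = 2.244 × 1.185²/12 = 0.26259 kg·m²; I = I_cm + md² = 0.26259 + 2.244 × 0.59250² = 1.0504 kg·m².
T = 2π√(1.0504/(2.244 × 9.781 × 0.59250)) = 1.786 s.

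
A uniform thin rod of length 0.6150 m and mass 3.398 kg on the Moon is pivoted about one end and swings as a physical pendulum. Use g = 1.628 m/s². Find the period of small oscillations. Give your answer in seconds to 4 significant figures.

3.153 s

For a physical pendulum T = 2π√(I/(mgd)), with d = 0.30750 m from pivot to centre of mass.
I_cm = mL²/12 = 3.398 × 0.6150²/12 = 0.10710 kg·m²; I = I_cm + md² = 0.10710 + 3.398 × 0.30750² = 0.42840 kg·m².
T = 2π√(0.42840/(3.398 × 1.628 × 0.30750)) = 3.153 s.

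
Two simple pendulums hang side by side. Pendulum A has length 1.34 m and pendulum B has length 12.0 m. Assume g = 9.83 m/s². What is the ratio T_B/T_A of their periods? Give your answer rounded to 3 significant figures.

T ∝ √L, so T_B/T_A = √(L_B/L_A) = √(12.0/1.34) = 2.99.

2.99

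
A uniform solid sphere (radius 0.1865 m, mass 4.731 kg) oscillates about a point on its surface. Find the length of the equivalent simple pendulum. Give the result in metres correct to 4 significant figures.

0.2611 m

The equivalent simple-pendulum length is L_eq = I/(md), where I is about the pivot and d = 0.18650 m.
I_cm = (2/5)mR² = 0.065822 kg·m², so I = I_cm + md² = 0.065822 + 0.16455 = 0.23038 kg·m².
L_eq = 0.23038/(4.731 × 0.18650) = 0.2611 m.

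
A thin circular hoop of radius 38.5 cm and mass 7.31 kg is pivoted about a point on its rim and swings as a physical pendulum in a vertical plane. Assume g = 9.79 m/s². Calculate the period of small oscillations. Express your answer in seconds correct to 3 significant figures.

1.76 s

I_cm = mr² = 1.084 kg·m². The pivot is at distance d = 0.385 m from the centre of mass.
By the parallel-axis theorem, I = I_cm + md² = 1.084 + 1.084 = 2.167 kg·m².
T = 2π√(I/(mgd)) = 2π√(2.167/(7.31 × 9.79 × 0.385)) = 1.76 s.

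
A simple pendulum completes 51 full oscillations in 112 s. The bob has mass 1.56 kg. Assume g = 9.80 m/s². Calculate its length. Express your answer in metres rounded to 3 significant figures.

T = 112/51 = 2.196 s.
From T = 2π√(L/g), L = gT²/(4π²) = 9.80 × 2.196²/(4π²) = 1.20 m.

1.20 m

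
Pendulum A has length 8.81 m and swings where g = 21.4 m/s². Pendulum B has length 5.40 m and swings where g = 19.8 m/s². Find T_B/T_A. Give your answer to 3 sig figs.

T = 2π√(L/g), so T_B/T_A = √((L_B/g_B)/(L_A/g_A)) = √((5.40/19.8)/(8.81/21.4)) = 0.814.

0.814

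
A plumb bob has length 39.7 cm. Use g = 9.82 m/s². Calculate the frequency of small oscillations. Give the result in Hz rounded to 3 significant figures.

0.792 Hz

T = 2π√(L/g) = 2π√(0.397/9.82) = 1.263 s, so f = 1/T = 0.792 Hz.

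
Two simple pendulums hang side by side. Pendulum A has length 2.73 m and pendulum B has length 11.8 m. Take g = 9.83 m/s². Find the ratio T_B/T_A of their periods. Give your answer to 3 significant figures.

2.08

T ∝ √L, so T_B/T_A = √(L_B/L_A) = √(11.8/2.73) = 2.08.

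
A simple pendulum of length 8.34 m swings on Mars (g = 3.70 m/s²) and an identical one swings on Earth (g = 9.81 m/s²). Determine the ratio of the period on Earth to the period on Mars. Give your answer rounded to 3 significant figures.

0.614

T ∝ 1/√g, so T₂/T₁ = √(g₁/g₂) = √(3.70/9.81) = 0.614.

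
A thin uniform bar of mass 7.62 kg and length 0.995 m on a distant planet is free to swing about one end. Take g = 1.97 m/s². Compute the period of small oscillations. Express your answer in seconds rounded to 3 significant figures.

3.65 s

For a physical pendulum T = 2π√(I/(mgd)), with d = 0.4975 m from pivot to centre of mass.
I_cm = mL²/12 = 7.62 × 0.995²/12 = 0.6287 kg·m²; I = I_cm + md² = 0.6287 + 7.62 × 0.4975² = 2.515 kg·m².
T = 2π√(2.515/(7.62 × 1.97 × 0.4975)) = 3.65 s.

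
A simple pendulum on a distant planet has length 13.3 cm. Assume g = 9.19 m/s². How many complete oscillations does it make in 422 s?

558

T = 2π√(L/g) = 2π√(0.133/9.19) = 0.7559 s.
Number of complete oscillations = ⌊422/0.7559⌋ = ⌊558.3⌋ = 558.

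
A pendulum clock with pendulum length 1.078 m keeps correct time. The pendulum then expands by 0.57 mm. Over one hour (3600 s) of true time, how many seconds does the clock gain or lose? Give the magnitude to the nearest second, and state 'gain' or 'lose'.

T ∝ √L, so T'/T = √(1.07857/1.078) = 1.00026.
In 3600 s of true time the clock registers 3600/1.00026 = 3599.0 s, so it loses 1 s.

lose 1 s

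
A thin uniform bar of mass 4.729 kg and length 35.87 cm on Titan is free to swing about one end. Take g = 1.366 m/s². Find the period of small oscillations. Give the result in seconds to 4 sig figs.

2.629 s

For a physical pendulum T = 2π√(I/(mgd)), with d = 0.17935 m from pivot to centre of mass.
I_cm = mL²/12 = 4.729 × 0.3587²/12 = 0.050705 kg·m²; I = I_cm + md² = 0.050705 + 4.729 × 0.17935² = 0.20282 kg·m².
T = 2π√(0.20282/(4.729 × 1.366 × 0.17935)) = 2.629 s.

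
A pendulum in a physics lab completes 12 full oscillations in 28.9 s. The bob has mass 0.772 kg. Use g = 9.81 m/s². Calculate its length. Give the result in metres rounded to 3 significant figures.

T = 28.9/12 = 2.408 s.
From T = 2π√(L/g), L = gT²/(4π²) = 9.81 × 2.408²/(4π²) = 1.44 m.

1.44 m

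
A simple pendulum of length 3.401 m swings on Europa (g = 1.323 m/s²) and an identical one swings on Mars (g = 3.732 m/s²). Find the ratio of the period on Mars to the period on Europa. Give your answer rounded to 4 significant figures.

0.5954

T ∝ 1/√g, so T₂/T₁ = √(g₁/g₂) = √(1.323/3.732) = 0.5954.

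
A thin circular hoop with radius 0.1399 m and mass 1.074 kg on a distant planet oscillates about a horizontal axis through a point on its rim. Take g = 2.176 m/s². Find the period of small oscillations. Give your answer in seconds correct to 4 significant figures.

2.253 s

I_cm = mr² = 0.021020 kg·m². The pivot is at distance d = 0.1399 m from the centre of mass.
By the parallel-axis theorem, I = I_cm + md² = 0.021020 + 0.021020 = 0.042041 kg·m².
T = 2π√(I/(mgd)) = 2π√(0.042041/(1.074 × 2.176 × 0.1399)) = 2.253 s.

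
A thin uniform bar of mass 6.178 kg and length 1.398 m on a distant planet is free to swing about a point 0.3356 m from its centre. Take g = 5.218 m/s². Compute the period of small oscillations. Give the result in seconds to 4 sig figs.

For a physical pendulum T = 2π√(I/(mgd)), with d = 0.33560 m from pivot to centre of mass.
I_cm = mL²/12 = 6.178 × 1.398²/12 = 1.0062 kg·m²; I = I_cm + md² = 1.0062 + 6.178 × 0.33560² = 1.7020 kg·m².
T = 2π√(1.7020/(6.178 × 5.218 × 0.33560)) = 2.492 s.

2.492 s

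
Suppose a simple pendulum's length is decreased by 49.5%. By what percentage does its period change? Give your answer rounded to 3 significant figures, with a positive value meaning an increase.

T ∝ √L, so T'/T = √(0.5050) = 0.7106.
Percentage change in T = (0.7106 − 1) × 100% = -28.9%.

-28.9%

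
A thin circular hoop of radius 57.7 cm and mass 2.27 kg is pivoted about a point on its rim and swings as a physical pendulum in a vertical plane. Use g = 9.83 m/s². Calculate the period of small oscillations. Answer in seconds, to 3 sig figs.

2.15 s

I_cm = mr² = 0.7557 kg·m². The pivot is at distance d = 0.577 m from the centre of mass.
By the parallel-axis theorem, I = I_cm + md² = 0.7557 + 0.7557 = 1.511 kg·m².
T = 2π√(I/(mgd)) = 2π√(1.511/(2.27 × 9.83 × 0.577)) = 2.15 s.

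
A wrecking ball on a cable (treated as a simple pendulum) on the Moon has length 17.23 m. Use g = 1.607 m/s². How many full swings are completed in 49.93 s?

T = 2π√(L/g) = 2π√(17.23/1.607) = 20.574 s.
Number of complete oscillations = ⌊49.93/20.574⌋ = ⌊2.4269⌋ = 2.

2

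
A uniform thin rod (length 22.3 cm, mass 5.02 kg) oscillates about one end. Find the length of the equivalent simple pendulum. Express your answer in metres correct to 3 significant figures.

The equivalent simple-pendulum length is L_eq = I/(md), where I is about the pivot and d = 0.1115 m.
I_cm = (1/12)mL² = 0.02080 kg·m², so I = I_cm + md² = 0.02080 + 0.06241 = 0.08321 kg·m².
L_eq = 0.08321/(5.02 × 0.1115) = 0.149 m.

0.149 m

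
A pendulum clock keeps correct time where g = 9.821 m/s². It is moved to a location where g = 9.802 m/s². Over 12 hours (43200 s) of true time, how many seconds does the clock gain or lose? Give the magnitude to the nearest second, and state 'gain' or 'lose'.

The clock's period scales as T ∝ 1/√g, so T'/T = √(9.821/9.802) = 1.00097.
In 43200 s of true time the clock registers 43200/1.00097 = 43158.2 s, so it loses 42 s.

lose 42 s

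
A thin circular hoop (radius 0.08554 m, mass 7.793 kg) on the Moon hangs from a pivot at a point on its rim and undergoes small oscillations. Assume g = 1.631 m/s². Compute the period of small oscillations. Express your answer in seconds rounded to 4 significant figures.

I_cm = mr² = 0.057022 kg·m². The pivot is at distance d = 0.08554 m from the centre of mass.
By the parallel-axis theorem, I = I_cm + md² = 0.057022 + 0.057022 = 0.11404 kg·m².
T = 2π√(I/(mgd)) = 2π√(0.11404/(7.793 × 1.631 × 0.08554)) = 2.035 s.

2.035 s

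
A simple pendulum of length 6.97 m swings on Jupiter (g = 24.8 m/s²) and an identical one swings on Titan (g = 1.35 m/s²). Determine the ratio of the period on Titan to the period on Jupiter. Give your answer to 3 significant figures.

T ∝ 1/√g, so T₂/T₁ = √(g₁/g₂) = √(24.8/1.35) = 4.29.

4.29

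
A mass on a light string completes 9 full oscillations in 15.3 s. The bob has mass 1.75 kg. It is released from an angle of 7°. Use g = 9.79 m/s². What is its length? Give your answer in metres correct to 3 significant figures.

T = 15.3/9 = 1.700 s.
From T = 2π√(L/g), L = gT²/(4π²) = 9.79 × 1.700²/(4π²) = 0.717 m.

0.717 m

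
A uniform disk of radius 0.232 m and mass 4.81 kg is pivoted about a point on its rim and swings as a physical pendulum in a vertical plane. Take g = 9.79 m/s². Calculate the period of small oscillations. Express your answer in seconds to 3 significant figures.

I_cm = ½mr² = 0.1294 kg·m². The pivot is at distance d = 0.232 m from the centre of mass.
By the parallel-axis theorem, I = I_cm + md² = 0.1294 + 0.2589 = 0.3883 kg·m².
T = 2π√(I/(mgd)) = 2π√(0.3883/(4.81 × 9.79 × 0.232)) = 1.18 s.

1.18 s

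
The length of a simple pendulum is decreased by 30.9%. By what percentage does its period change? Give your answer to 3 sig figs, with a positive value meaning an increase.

-16.9%

T ∝ √L, so T'/T = √(0.6910) = 0.8313.
Percentage change in T = (0.8313 − 1) × 100% = -16.9%.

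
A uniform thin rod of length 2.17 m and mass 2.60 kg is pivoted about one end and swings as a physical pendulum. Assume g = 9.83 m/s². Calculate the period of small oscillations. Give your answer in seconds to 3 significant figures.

For a physical pendulum T = 2π√(I/(mgd)), with d = 1.085 m from pivot to centre of mass.
I_cm = mL²/12 = 2.60 × 2.17²/12 = 1.020 kg·m²; I = I_cm + md² = 1.020 + 2.60 × 1.085² = 4.081 kg·m².
T = 2π√(4.081/(2.60 × 9.83 × 1.085)) = 2.41 s.

2.41 s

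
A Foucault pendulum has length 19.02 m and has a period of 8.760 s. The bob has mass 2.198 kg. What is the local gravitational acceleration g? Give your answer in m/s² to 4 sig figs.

9.785 m/s²

From T = 2π√(L/g), g = 4π²L/T² = 4π² × 19.02/8.7600² = 9.785 m/s².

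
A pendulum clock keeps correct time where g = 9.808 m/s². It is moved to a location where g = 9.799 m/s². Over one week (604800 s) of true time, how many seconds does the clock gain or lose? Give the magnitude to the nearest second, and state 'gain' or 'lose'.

lose 278 s

The clock's period scales as T ∝ 1/√g, so T'/T = √(9.808/9.799) = 1.00046.
In 604800 s of true time the clock registers 604800/1.00046 = 604522.4 s, so it loses 278 s.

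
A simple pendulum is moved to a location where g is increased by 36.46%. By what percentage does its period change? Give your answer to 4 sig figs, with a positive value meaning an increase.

T ∝ 1/√g, so T'/T = 1/√(1.3646) = 0.85605.
Percentage change in T = (0.85605 − 1) × 100% = -14.40%.

-14.40%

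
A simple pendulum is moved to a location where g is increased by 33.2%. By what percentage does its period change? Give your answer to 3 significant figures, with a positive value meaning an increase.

T ∝ 1/√g, so T'/T = 1/√(1.332) = 0.8665.
Percentage change in T = (0.8665 − 1) × 100% = -13.4%.

-13.4%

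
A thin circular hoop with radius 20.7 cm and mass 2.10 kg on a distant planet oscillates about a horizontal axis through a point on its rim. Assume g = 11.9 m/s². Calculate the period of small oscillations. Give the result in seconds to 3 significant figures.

1.17 s

I_cm = mr² = 0.08998 kg·m². The pivot is at distance d = 0.207 m from the centre of mass.
By the parallel-axis theorem, I = I_cm + md² = 0.08998 + 0.08998 = 0.1800 kg·m².
T = 2π√(I/(mgd)) = 2π√(0.1800/(2.10 × 11.9 × 0.207)) = 1.17 s.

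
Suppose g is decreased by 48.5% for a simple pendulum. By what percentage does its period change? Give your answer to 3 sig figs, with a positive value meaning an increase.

T ∝ 1/√g, so T'/T = 1/√(0.5150) = 1.393.
Percentage change in T = (1.393 − 1) × 100% = 39.3%.

39.3%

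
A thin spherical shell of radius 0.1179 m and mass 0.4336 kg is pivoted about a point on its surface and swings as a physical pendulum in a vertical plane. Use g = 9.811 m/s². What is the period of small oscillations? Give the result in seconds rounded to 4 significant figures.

I_cm = (2/3)mr² = 0.0040181 kg·m². The pivot is at distance d = 0.1179 m from the centre of mass.
By the parallel-axis theorem, I = I_cm + md² = 0.0040181 + 0.0060272 = 0.010045 kg·m².
T = 2π√(I/(mgd)) = 2π√(0.010045/(0.4336 × 9.811 × 0.1179)) = 0.8892 s.

0.8892 s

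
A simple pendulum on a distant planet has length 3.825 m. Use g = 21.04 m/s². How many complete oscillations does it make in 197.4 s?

73

T = 2π√(L/g) = 2π√(3.825/21.04) = 2.6790 s.
Number of complete oscillations = ⌊197.4/2.6790⌋ = ⌊73.684⌋ = 73.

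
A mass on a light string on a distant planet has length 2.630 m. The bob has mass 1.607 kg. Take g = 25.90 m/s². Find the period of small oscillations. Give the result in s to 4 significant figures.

2.002 s

T = 2π√(L/g) = 2π√(2.630/25.90) = 2π × 0.31866 = 2.002 s.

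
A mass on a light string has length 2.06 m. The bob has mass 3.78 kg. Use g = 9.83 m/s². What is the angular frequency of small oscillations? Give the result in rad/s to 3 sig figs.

2.18 rad/s

ω = √(g/L) = √(9.83/2.06) = 2.18 rad/s.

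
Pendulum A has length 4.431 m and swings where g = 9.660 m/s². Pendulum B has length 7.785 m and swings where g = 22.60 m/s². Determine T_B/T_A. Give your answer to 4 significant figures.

0.8666

T = 2π√(L/g), so T_B/T_A = √((L_B/g_B)/(L_A/g_A)) = √((7.785/22.60)/(4.431/9.660)) = 0.8666.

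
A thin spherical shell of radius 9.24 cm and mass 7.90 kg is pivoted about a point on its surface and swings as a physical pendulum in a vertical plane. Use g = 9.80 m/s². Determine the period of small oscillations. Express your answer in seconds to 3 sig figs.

0.788 s

I_cm = (2/3)mr² = 0.04497 kg·m². The pivot is at distance d = 0.0924 m from the centre of mass.
By the parallel-axis theorem, I = I_cm + md² = 0.04497 + 0.06745 = 0.1124 kg·m².
T = 2π√(I/(mgd)) = 2π√(0.1124/(7.90 × 9.80 × 0.0924)) = 0.788 s.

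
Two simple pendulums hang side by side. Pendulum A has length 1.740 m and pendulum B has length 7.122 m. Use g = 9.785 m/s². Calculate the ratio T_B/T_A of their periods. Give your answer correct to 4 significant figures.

T ∝ √L, so T_B/T_A = √(L_B/L_A) = √(7.122/1.740) = 2.023.

2.023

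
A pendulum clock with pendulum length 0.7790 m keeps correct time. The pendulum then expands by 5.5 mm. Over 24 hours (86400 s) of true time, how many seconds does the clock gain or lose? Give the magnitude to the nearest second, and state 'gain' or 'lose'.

lose 303 s

T ∝ √L, so T'/T = √(0.78450/0.7790) = 1.00352.
In 86400 s of true time the clock registers 86400/1.00352 = 86096.6 s, so it loses 303 s.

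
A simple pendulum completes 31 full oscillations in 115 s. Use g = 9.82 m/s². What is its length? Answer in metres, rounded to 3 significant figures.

T = 115/31 = 3.710 s.
From T = 2π√(L/g), L = gT²/(4π²) = 9.82 × 3.710²/(4π²) = 3.42 m.

3.42 m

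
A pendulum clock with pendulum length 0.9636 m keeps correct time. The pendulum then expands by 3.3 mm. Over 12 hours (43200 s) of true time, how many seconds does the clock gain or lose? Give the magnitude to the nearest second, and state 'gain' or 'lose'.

T ∝ √L, so T'/T = √(0.96690/0.9636) = 1.00171.
In 43200 s of true time the clock registers 43200/1.00171 = 43126.2 s, so it loses 74 s.

lose 74 s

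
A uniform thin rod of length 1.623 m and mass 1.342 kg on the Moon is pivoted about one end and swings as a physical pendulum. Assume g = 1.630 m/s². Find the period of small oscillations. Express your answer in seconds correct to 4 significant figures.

For a physical pendulum T = 2π√(I/(mgd)), with d = 0.81150 m from pivot to centre of mass.
I_cm = mL²/12 = 1.342 × 1.623²/12 = 0.29458 kg·m²; I = I_cm + md² = 0.29458 + 1.342 × 0.81150² = 1.1783 kg·m².
T = 2π√(1.1783/(1.342 × 1.630 × 0.81150)) = 5.119 s.

5.119 s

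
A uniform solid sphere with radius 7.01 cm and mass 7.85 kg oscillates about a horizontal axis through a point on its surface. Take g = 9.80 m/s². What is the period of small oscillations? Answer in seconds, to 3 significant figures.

I_cm = (2/5)mr² = 0.01543 kg·m². The pivot is at distance d = 0.0701 m from the centre of mass.
By the parallel-axis theorem, I = I_cm + md² = 0.01543 + 0.03857 = 0.05400 kg·m².
T = 2π√(I/(mgd)) = 2π√(0.05400/(7.85 × 9.80 × 0.0701)) = 0.629 s.

0.629 s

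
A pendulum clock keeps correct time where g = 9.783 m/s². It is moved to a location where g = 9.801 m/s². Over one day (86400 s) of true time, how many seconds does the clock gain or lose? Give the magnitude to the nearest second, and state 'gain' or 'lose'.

The clock's period scales as T ∝ 1/√g, so T'/T = √(9.783/9.801) = 0.999081.
In 86400 s of true time the clock registers 86400/0.999081 = 86479.4 s, so it gains 79 s.

gain 79 s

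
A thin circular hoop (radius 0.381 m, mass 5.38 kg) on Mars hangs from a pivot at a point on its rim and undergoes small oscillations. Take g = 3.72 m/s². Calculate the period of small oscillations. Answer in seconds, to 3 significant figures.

I_cm = mr² = 0.7810 kg·m². The pivot is at distance d = 0.381 m from the centre of mass.
By the parallel-axis theorem, I = I_cm + md² = 0.7810 + 0.7810 = 1.562 kg·m².
T = 2π√(I/(mgd)) = 2π√(1.562/(5.38 × 3.72 × 0.381)) = 2.84 s.

2.84 s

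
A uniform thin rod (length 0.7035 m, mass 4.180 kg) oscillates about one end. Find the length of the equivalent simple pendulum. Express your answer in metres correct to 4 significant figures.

0.4690 m

The equivalent simple-pendulum length is L_eq = I/(md), where I is about the pivot and d = 0.35175 m.
I_cm = (1/12)mL² = 0.17239 kg·m², so I = I_cm + md² = 0.17239 + 0.51718 = 0.68958 kg·m².
L_eq = 0.68958/(4.180 × 0.35175) = 0.4690 m.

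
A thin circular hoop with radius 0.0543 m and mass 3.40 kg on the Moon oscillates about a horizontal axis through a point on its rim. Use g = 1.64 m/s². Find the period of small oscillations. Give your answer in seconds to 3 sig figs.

1.62 s

I_cm = mr² = 0.01002 kg·m². The pivot is at distance d = 0.0543 m from the centre of mass.
By the parallel-axis theorem, I = I_cm + md² = 0.01002 + 0.01002 = 0.02005 kg·m².
T = 2π√(I/(mgd)) = 2π√(0.02005/(3.40 × 1.64 × 0.0543)) = 1.62 s.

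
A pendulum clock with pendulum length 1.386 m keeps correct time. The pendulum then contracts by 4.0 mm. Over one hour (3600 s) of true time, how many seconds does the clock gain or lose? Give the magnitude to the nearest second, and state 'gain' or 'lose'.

gain 5 s

T ∝ √L, so T'/T = √(1.38200/1.386) = 0.998556.
In 3600 s of true time the clock registers 3600/0.998556 = 3605.2 s, so it gains 5 s.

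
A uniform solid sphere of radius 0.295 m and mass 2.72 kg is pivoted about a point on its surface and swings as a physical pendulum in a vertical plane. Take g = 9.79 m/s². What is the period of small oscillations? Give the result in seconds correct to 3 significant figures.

I_cm = (2/5)mr² = 0.09468 kg·m². The pivot is at distance d = 0.295 m from the centre of mass.
By the parallel-axis theorem, I = I_cm + md² = 0.09468 + 0.2367 = 0.3314 kg·m².
T = 2π√(I/(mgd)) = 2π√(0.3314/(2.72 × 9.79 × 0.295)) = 1.29 s.

1.29 s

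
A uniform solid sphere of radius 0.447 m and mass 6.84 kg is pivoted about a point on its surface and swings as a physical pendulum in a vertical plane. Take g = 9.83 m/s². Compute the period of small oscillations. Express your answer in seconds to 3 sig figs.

1.59 s

I_cm = (2/5)mr² = 0.5467 kg·m². The pivot is at distance d = 0.447 m from the centre of mass.
By the parallel-axis theorem, I = I_cm + md² = 0.5467 + 1.367 = 1.913 kg·m².
T = 2π√(I/(mgd)) = 2π√(1.913/(6.84 × 9.83 × 0.447)) = 1.59 s.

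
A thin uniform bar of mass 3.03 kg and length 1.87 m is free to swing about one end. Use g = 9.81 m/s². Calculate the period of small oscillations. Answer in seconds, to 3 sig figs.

2.24 s

For a physical pendulum T = 2π√(I/(mgd)), with d = 0.9350 m from pivot to centre of mass.
I_cm = mL²/12 = 3.03 × 1.87²/12 = 0.8830 kg·m²; I = I_cm + md² = 0.8830 + 3.03 × 0.9350² = 3.532 kg·m².
T = 2π√(3.532/(3.03 × 9.81 × 0.9350)) = 2.24 s.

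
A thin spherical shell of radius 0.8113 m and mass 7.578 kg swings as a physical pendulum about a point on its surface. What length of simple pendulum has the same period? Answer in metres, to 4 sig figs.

The equivalent simple-pendulum length is L_eq = I/(md), where I is about the pivot and d = 0.81130 m.
I_cm = (2/3)mR² = 3.3253 kg·m², so I = I_cm + md² = 3.3253 + 4.9879 = 8.3132 kg·m².
L_eq = 8.3132/(7.578 × 0.81130) = 1.352 m.

1.352 m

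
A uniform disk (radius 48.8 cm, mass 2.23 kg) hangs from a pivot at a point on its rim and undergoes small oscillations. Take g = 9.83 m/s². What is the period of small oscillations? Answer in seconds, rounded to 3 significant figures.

I_cm = ½mr² = 0.2655 kg·m². The pivot is at distance d = 0.488 m from the centre of mass.
By the parallel-axis theorem, I = I_cm + md² = 0.2655 + 0.5311 = 0.7966 kg·m².
T = 2π√(I/(mgd)) = 2π√(0.7966/(2.23 × 9.83 × 0.488)) = 1.71 s.

1.71 s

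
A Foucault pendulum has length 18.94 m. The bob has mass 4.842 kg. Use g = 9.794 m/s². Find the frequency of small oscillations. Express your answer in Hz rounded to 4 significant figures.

0.1144 Hz

T = 2π√(L/g) = 2π√(18.94/9.794) = 8.7376 s, so f = 1/T = 0.1144 Hz.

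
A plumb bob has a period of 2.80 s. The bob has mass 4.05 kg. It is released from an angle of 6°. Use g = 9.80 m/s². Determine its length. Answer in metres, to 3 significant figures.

From T = 2π√(L/g), L = gT²/(4π²) = 9.80 × 2.800²/(4π²) = 1.95 m.

1.95 m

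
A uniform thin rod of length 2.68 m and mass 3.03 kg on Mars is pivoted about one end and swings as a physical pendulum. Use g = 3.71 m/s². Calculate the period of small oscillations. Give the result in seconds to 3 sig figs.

For a physical pendulum T = 2π√(I/(mgd)), with d = 1.340 m from pivot to centre of mass.
I_cm = mL²/12 = 3.03 × 2.68²/12 = 1.814 kg·m²; I = I_cm + md² = 1.814 + 3.03 × 1.340² = 7.254 kg·m².
T = 2π√(7.254/(3.03 × 3.71 × 1.340)) = 4.36 s.

4.36 s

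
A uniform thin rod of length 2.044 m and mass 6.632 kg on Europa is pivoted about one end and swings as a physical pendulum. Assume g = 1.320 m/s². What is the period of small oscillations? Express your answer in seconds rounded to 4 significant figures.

6.384 s

For a physical pendulum T = 2π√(I/(mgd)), with d = 1.0220 m from pivot to centre of mass.
I_cm = mL²/12 = 6.632 × 2.044²/12 = 2.3090 kg·m²; I = I_cm + md² = 2.3090 + 6.632 × 1.0220² = 9.2360 kg·m².
T = 2π√(9.2360/(6.632 × 1.320 × 1.0220)) = 6.384 s.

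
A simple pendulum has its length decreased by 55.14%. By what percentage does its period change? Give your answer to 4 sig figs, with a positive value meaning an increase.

-33.02%

T ∝ √L, so T'/T = √(0.44860) = 0.66978.
Percentage change in T = (0.66978 − 1) × 100% = -33.02%.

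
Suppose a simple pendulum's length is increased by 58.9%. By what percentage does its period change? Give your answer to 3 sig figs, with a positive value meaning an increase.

T ∝ √L, so T'/T = √(1.589) = 1.261.
Percentage change in T = (1.261 − 1) × 100% = 26.1%.

26.1%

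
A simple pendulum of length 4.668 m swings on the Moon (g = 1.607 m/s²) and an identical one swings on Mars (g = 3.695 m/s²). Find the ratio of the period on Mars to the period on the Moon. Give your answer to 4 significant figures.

T ∝ 1/√g, so T₂/T₁ = √(g₁/g₂) = √(1.607/3.695) = 0.6595.

0.6595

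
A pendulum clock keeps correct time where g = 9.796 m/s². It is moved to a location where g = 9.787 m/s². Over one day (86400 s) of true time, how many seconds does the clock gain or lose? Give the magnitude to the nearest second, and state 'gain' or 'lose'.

The clock's period scales as T ∝ 1/√g, so T'/T = √(9.796/9.787) = 1.00046.
In 86400 s of true time the clock registers 86400/1.00046 = 86360.3 s, so it loses 40 s.

lose 40 s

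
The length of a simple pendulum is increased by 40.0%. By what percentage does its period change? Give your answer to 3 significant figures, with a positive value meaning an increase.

18.3%

T ∝ √L, so T'/T = √(1.400) = 1.183.
Percentage change in T = (1.183 − 1) × 100% = 18.3%.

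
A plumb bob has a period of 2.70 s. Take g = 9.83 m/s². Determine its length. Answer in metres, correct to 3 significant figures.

1.82 m

From T = 2π√(L/g), L = gT²/(4π²) = 9.83 × 2.700²/(4π²) = 1.82 m.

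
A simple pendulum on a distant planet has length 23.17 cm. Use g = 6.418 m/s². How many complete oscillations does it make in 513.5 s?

T = 2π√(L/g) = 2π√(0.2317/6.418) = 1.1938 s.
Number of complete oscillations = ⌊513.5/1.1938⌋ = ⌊430.13⌋ = 430.

430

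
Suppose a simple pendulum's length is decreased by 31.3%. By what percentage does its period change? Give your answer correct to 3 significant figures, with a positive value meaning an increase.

T ∝ √L, so T'/T = √(0.6870) = 0.8289.
Percentage change in T = (0.8289 − 1) × 100% = -17.1%.

-17.1%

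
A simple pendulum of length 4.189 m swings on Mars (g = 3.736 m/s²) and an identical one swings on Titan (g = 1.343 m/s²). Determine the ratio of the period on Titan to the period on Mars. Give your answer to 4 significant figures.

1.668

T ∝ 1/√g, so T₂/T₁ = √(g₁/g₂) = √(3.736/1.343) = 1.668.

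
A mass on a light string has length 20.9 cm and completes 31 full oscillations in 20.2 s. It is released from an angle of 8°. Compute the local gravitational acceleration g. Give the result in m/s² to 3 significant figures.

T = 20.2/31 = 0.6516 s.
From T = 2π√(L/g), g = 4π²L/T² = 4π² × 0.209/0.6516² = 19.4 m/s².

19.4 m/s²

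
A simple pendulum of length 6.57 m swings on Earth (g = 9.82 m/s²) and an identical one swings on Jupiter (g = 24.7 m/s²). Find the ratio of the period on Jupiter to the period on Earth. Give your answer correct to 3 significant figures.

0.631

T ∝ 1/√g, so T₂/T₁ = √(g₁/g₂) = √(9.82/24.7) = 0.631.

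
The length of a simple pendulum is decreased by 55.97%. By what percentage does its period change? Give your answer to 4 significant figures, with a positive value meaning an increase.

-33.64%

T ∝ √L, so T'/T = √(0.44030) = 0.66355.
Percentage change in T = (0.66355 − 1) × 100% = -33.64%.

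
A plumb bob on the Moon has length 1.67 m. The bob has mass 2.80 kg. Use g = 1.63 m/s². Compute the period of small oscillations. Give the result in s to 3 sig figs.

6.36 s

T = 2π√(L/g) = 2π√(1.67/1.63) = 2π × 1.012 = 6.36 s.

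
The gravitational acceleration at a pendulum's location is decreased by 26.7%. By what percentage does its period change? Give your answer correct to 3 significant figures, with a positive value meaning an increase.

16.8%

T ∝ 1/√g, so T'/T = 1/√(0.7330) = 1.168.
Percentage change in T = (1.168 − 1) × 100% = 16.8%.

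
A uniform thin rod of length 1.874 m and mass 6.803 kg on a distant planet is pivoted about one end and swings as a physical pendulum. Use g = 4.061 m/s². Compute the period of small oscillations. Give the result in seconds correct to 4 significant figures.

3.485 s

For a physical pendulum T = 2π√(I/(mgd)), with d = 0.93700 m from pivot to centre of mass.
I_cm = mL²/12 = 6.803 × 1.874²/12 = 1.9909 kg·m²; I = I_cm + md² = 1.9909 + 6.803 × 0.93700² = 7.9638 kg·m².
T = 2π√(7.9638/(6.803 × 4.061 × 0.93700)) = 3.485 s.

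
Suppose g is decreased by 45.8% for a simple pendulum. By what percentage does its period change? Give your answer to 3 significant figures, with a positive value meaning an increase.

35.8%

T ∝ 1/√g, so T'/T = 1/√(0.5420) = 1.358.
Percentage change in T = (1.358 − 1) × 100% = 35.8%.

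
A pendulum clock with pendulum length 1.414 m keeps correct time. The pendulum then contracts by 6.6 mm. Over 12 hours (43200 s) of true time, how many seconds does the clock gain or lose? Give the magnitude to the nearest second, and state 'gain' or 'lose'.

gain 101 s

T ∝ √L, so T'/T = √(1.40740/1.414) = 0.997663.
In 43200 s of true time the clock registers 43200/0.997663 = 43301.2 s, so it gains 101 s.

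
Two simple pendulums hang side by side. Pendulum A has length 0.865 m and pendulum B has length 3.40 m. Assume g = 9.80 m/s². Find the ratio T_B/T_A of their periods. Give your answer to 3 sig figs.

1.98

T ∝ √L, so T_B/T_A = √(L_B/L_A) = √(3.40/0.865) = 1.98.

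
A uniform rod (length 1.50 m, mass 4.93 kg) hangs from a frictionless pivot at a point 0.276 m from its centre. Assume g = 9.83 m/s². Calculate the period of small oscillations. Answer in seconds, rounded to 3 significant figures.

1.96 s

For a physical pendulum T = 2π√(I/(mgd)), with d = 0.2760 m from pivot to centre of mass.
I_cm = mL²/12 = 4.93 × 1.50²/12 = 0.9244 kg·m²; I = I_cm + md² = 0.9244 + 4.93 × 0.2760² = 1.300 kg·m².
T = 2π√(1.300/(4.93 × 9.83 × 0.2760)) = 1.96 s.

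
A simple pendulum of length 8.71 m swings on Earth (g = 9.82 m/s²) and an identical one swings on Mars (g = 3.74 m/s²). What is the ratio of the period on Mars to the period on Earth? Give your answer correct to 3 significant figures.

T ∝ 1/√g, so T₂/T₁ = √(g₁/g₂) = √(9.82/3.74) = 1.62.

1.62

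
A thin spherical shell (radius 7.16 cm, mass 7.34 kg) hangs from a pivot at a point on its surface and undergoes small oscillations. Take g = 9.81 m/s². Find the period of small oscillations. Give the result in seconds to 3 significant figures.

I_cm = (2/3)mr² = 0.02509 kg·m². The pivot is at distance d = 0.0716 m from the centre of mass.
By the parallel-axis theorem, I = I_cm + md² = 0.02509 + 0.03763 = 0.06271 kg·m².
T = 2π√(I/(mgd)) = 2π√(0.06271/(7.34 × 9.81 × 0.0716)) = 0.693 s.

0.693 s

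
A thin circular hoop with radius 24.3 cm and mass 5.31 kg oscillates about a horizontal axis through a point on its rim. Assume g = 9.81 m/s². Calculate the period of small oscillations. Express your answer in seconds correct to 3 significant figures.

I_cm = mr² = 0.3136 kg·m². The pivot is at distance d = 0.243 m from the centre of mass.
By the parallel-axis theorem, I = I_cm + md² = 0.3136 + 0.3136 = 0.6271 kg·m².
T = 2π√(I/(mgd)) = 2π√(0.6271/(5.31 × 9.81 × 0.243)) = 1.40 s.

1.40 s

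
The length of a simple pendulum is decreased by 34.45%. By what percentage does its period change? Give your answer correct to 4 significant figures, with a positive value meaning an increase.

-19.04%

T ∝ √L, so T'/T = √(0.65550) = 0.80963.
Percentage change in T = (0.80963 − 1) × 100% = -19.04%.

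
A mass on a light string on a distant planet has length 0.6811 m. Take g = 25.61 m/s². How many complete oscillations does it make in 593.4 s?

T = 2π√(L/g) = 2π√(0.6811/25.61) = 1.0247 s.
Number of complete oscillations = ⌊593.4/1.0247⌋ = ⌊579.12⌋ = 579.

579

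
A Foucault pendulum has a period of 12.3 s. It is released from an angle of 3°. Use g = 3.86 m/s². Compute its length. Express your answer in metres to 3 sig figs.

From T = 2π√(L/g), L = gT²/(4π²) = 3.86 × 12.30²/(4π²) = 14.8 m.

14.8 m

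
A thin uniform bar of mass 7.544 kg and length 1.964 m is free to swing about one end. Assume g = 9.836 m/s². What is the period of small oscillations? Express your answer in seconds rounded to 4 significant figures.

For a physical pendulum T = 2π√(I/(mgd)), with d = 0.98200 m from pivot to centre of mass.
I_cm = mL²/12 = 7.544 × 1.964²/12 = 2.4250 kg·m²; I = I_cm + md² = 2.4250 + 7.544 × 0.98200² = 9.6998 kg·m².
T = 2π√(9.6998/(7.544 × 9.836 × 0.98200)) = 2.292 s.

2.292 s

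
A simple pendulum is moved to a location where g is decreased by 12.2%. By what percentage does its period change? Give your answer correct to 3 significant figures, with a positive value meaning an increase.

T ∝ 1/√g, so T'/T = 1/√(0.8780) = 1.067.
Percentage change in T = (1.067 − 1) × 100% = 6.72%.

6.72%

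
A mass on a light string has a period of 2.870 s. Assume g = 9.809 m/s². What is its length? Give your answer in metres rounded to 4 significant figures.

2.047 m

From T = 2π√(L/g), L = gT²/(4π²) = 9.809 × 2.8700²/(4π²) = 2.047 m.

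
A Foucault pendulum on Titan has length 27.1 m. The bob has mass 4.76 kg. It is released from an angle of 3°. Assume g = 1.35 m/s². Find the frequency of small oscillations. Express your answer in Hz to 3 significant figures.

0.0355 Hz

T = 2π√(L/g) = 2π√(27.1/1.35) = 28.15 s, so f = 1/T = 0.0355 Hz.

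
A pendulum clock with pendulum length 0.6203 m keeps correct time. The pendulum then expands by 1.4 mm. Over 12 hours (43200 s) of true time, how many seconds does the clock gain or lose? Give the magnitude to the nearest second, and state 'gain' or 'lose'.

lose 49 s

T ∝ √L, so T'/T = √(0.62170/0.6203) = 1.00113.
In 43200 s of true time the clock registers 43200/1.00113 = 43151.3 s, so it loses 49 s.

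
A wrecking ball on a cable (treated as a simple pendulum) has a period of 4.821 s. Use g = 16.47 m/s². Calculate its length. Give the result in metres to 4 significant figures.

From T = 2π√(L/g), L = gT²/(4π²) = 16.47 × 4.8210²/(4π²) = 9.696 m.

9.696 m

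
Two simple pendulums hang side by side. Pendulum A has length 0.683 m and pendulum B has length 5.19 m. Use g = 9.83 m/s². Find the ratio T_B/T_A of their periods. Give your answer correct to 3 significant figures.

T ∝ √L, so T_B/T_A = √(L_B/L_A) = √(5.19/0.683) = 2.76.

2.76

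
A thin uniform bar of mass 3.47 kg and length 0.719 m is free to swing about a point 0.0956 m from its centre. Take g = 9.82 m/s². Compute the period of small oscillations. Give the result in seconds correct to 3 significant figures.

For a physical pendulum T = 2π√(I/(mgd)), with d = 0.09560 m from pivot to centre of mass.
I_cm = mL²/12 = 3.47 × 0.719²/12 = 0.1495 kg·m²; I = I_cm + md² = 0.1495 + 3.47 × 0.09560² = 0.1812 kg·m².
T = 2π√(0.1812/(3.47 × 9.82 × 0.09560)) = 1.48 s.

1.48 s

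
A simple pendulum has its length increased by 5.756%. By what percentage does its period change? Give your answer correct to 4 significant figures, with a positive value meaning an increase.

2.838%

T ∝ √L, so T'/T = √(1.0576) = 1.0284.
Percentage change in T = (1.0284 − 1) × 100% = 2.838%.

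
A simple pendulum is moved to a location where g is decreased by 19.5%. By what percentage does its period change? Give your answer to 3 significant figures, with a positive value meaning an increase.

11.5%

T ∝ 1/√g, so T'/T = 1/√(0.8050) = 1.115.
Percentage change in T = (1.115 − 1) × 100% = 11.5%.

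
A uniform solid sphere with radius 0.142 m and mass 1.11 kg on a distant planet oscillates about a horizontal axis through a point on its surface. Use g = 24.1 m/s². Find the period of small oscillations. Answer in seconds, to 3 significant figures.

0.571 s

I_cm = (2/5)mr² = 0.008953 kg·m². The pivot is at distance d = 0.142 m from the centre of mass.
By the parallel-axis theorem, I = I_cm + md² = 0.008953 + 0.02238 = 0.03133 kg·m².
T = 2π√(I/(mgd)) = 2π√(0.03133/(1.11 × 24.1 × 0.142)) = 0.571 s.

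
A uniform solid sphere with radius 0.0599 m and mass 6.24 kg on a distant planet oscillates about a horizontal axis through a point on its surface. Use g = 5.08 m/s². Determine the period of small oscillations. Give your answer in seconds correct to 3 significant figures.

I_cm = (2/5)mr² = 0.008956 kg·m². The pivot is at distance d = 0.0599 m from the centre of mass.
By the parallel-axis theorem, I = I_cm + md² = 0.008956 + 0.02239 = 0.03134 kg·m².
T = 2π√(I/(mgd)) = 2π√(0.03134/(6.24 × 5.08 × 0.0599)) = 0.807 s.

0.807 s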